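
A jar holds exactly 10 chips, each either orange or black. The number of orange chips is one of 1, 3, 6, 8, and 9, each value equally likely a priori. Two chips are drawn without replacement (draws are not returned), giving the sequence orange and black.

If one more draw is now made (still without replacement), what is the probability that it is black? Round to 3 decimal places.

0.453

For each hypothesis, P(data | H) works out to: P(data | r = 1) = (1/10)(9/9) = 1/10; P(data | r = 3) = (3/10)(7/9) = 7/30; P(data | r = 6) = (6/10)(4/9) = 4/15; P(data | r = 8) = (8/10)(2/9) = 8/45; P(data | r = 9) = (9/10)(1/9) = 1/10.
The prior-weighted likelihoods are 1/5 · 1/10 = 1/50, 1/5 · 7/30 = 7/150, 1/5 · 4/15 = 4/75, 1/5 · 8/45 = 8/225, 1/5 · 1/10 = 1/50; with total 79/450.
Dividing through by the total gives posterior P(r = 1 | data) = 9/79, P(r = 3 | data) = 21/79, P(r = 6 | data) = 24/79, P(r = 8 | data) = 16/79, P(r = 9 | data) = 9/79.
Averaging over the posterior, P(black next | data) = (1)(9/79) + (3/4)(21/79) + (3/8)(24/79) + (1/8)(16/79) + (0)(9/79) = 143/316.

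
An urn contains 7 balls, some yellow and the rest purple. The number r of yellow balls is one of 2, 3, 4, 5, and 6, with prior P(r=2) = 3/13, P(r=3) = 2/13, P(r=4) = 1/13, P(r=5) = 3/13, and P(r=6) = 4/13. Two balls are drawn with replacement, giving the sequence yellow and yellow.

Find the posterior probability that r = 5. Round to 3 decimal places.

0.283

For each hypothesis, P(data | H) works out to: P(data | r = 2) = (2/7)(2/7) = 4/49; P(data | r = 3) = (3/7)(3/7) = 9/49; P(data | r = 4) = (4/7)(4/7) = 16/49; P(data | r = 5) = (5/7)(5/7) = 25/49; P(data | r = 6) = (6/7)(6/7) = 36/49.
The prior-weighted likelihoods are 3/13 · 4/49 = 12/637, 2/13 · 9/49 = 18/637, 1/13 · 16/49 = 16/637, 3/13 · 25/49 = 75/637, 4/13 · 36/49 = 144/637; with total 265/637.
By Bayes' rule, P(r = 5 | data) = (75/637) / (265/637) = 15/53.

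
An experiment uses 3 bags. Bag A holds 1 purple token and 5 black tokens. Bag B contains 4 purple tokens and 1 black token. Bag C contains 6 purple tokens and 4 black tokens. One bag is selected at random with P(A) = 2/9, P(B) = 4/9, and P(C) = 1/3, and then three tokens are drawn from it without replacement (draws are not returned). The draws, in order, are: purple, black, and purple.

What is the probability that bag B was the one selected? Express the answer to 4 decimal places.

0.6154

Compute the likelihood of the observed sequence for each case: P(data | bag A) = (1/6)(5/5)(0/4) = 0; P(data | bag B) = (4/5)(1/4)(3/3) = 1/5; P(data | bag C) = (6/10)(4/9)(5/8) = 1/6.
Multiplying each by its prior: 2/9 · 0 = 0, 4/9 · 1/5 = 4/45, 1/3 · 1/6 = 1/18; with total 13/90.
Therefore the posterior P(bag B | data) = (4/45) / (13/90) = 8/13.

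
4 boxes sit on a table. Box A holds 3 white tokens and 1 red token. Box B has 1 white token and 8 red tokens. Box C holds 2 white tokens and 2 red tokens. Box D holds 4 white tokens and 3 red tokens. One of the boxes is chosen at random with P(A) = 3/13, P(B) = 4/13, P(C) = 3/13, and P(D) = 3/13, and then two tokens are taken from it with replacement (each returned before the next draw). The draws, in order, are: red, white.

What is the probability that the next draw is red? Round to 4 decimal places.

Under each hypothesis, the probability of the observed sequence is: P(data | box A) = (1/4)(3/4) = 0.1875; P(data | box B) = (8/9)(1/9) = 0.098765; P(data | box C) = (2/4)(2/4) = 0.25; P(data | box D) = (3/7)(4/7) = 0.2449.
The prior-weighted likelihoods are 3/13 · 0.1875 = 0.043269, 4/13 · 0.098765 = 0.030389, 3/13 · 0.25 = 0.057692, 3/13 · 0.2449 = 0.056515; with total 0.18787.
The posterior is then P(box A | data) = 0.23032, P(box B | data) = 0.16176, P(box C | data) = 0.30709, P(box D | data) = 0.30083.
So P(red next | data) = Σ P(red next | H) P(H | data) = (1/4)(0.23032) + (8/9)(0.16176) + (1/2)(0.30709) + (3/7)(0.30083) = 0.48384.

0.4838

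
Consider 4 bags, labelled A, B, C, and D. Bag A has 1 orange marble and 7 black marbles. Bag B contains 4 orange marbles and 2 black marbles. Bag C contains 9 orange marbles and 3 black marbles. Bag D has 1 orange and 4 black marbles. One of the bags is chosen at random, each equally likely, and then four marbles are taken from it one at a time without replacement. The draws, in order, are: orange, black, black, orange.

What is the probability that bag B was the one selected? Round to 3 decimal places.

For each hypothesis, P(data | H) works out to: P(data | bag A) = (1/8)(7/7)(6/6)(0/5) = 0; P(data | bag B) = (4/6)(2/5)(1/4)(3/3) = 1/15; P(data | bag C) = (9/12)(3/11)(2/10)(8/9) = 2/55; P(data | bag D) = (1/5)(4/4)(3/3)(0/2) = 0.
The prior-weighted likelihoods are 1/4 · 0 = 0, 1/4 · 1/15 = 1/60, 1/4 · 2/55 = 1/110, 1/4 · 0 = 0; with total 17/660.
Therefore the posterior P(bag B | data) = (1/60) / (17/660) = 11/17.

0.647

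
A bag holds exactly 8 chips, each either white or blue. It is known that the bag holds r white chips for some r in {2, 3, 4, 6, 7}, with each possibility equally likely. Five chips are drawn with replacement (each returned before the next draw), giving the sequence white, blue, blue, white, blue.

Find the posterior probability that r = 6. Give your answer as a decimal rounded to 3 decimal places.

Compute the likelihood of the observed sequence for each case: P(data | r = 2) = (2/8)(6/8)(6/8)(2/8)(6/8) = 0.026367; P(data | r = 3) = (3/8)(5/8)(5/8)(3/8)(5/8) = 0.034332; P(data | r = 4) = (4/8)(4/8)(4/8)(4/8)(4/8) = 0.03125; P(data | r = 6) = (6/8)(2/8)(2/8)(6/8)(2/8) = 0.0087891; P(data | r = 7) = (7/8)(1/8)(1/8)(7/8)(1/8) = 0.0014954.
Weighting by the prior gives 1/5 · 0.026367 = 0.0052734, 1/5 · 0.034332 = 0.0068665, 1/5 · 0.03125 = 0.00625, 1/5 · 0.0087891 = 0.0017578, 1/5 · 0.0014954 = 0.00029907; these sum to 0.020447.
By Bayes' rule, P(r = 6 | data) = (0.0017578) / (0.020447) = 0.08597.

0.086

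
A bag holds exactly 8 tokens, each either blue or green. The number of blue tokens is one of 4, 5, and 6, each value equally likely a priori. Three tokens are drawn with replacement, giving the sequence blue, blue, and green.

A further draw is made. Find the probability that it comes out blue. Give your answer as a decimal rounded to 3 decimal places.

Compute the likelihood of the observed sequence for each case: P(data | r = 4) = (4/8)(4/8)(4/8) = 0.125; P(data | r = 5) = (5/8)(5/8)(3/8) = 0.14648; P(data | r = 6) = (6/8)(6/8)(2/8) = 0.14062.
Multiplying each by its prior: 1/3 · 0.125 = 0.041667, 1/3 · 0.14648 = 0.048828, 1/3 · 0.14062 = 0.046875; summing to 0.13737.
Dividing through by the total gives posterior P(r = 4 | data) = 0.30332, P(r = 5 | data) = 0.35545, P(r = 6 | data) = 0.34123.
The predictive probability is P(blue next | data) = (1/2)(0.30332) + (5/8)(0.35545) + (3/4)(0.34123) = 0.62974.

0.630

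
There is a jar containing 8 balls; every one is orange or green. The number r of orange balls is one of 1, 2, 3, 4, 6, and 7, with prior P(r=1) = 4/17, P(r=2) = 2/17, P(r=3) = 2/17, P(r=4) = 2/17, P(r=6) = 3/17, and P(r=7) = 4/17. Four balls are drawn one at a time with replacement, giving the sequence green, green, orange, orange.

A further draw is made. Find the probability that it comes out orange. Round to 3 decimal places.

0.490

Under each hypothesis, the probability of the observed sequence is: P(data | r = 1) = (7/8)(7/8)(1/8)(1/8) = 0.011963; P(data | r = 2) = (6/8)(6/8)(2/8)(2/8) = 0.035156; P(data | r = 3) = (5/8)(5/8)(3/8)(3/8) = 0.054932; P(data | r = 4) = (4/8)(4/8)(4/8)(4/8) = 0.0625; P(data | r = 6) = (2/8)(2/8)(6/8)(6/8) = 0.035156; P(data | r = 7) = (1/8)(1/8)(7/8)(7/8) = 0.011963.
Weighting by the prior gives 4/17 · 0.011963 = 0.0028148, 2/17 · 0.035156 = 0.004136, 2/17 · 0.054932 = 0.0064625, 2/17 · 0.0625 = 0.0073529, 3/17 · 0.035156 = 0.006204, 4/17 · 0.011963 = 0.0028148; these sum to 0.029785.
Dividing through by the total gives posterior P(r = 1 | data) = 0.094503, P(r = 2 | data) = 0.13886, P(r = 3 | data) = 0.21697, P(r = 4 | data) = 0.24687, P(r = 6 | data) = 0.20829, P(r = 7 | data) = 0.094503.
So P(orange next | data) = Σ P(orange next | H) P(H | data) = (1/8)(0.094503) + (1/4)(0.13886) + (3/8)(0.21697) + (1/2)(0.24687) + (3/4)(0.20829) + (7/8)(0.094503) = 0.49024.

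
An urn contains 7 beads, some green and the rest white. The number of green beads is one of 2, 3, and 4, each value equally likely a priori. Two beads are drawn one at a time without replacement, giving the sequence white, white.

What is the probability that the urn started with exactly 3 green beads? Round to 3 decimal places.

For each hypothesis, P(data | H) works out to: P(data | r = 2) = (5/7)(4/6) = 10/21; P(data | r = 3) = (4/7)(3/6) = 2/7; P(data | r = 4) = (3/7)(2/6) = 1/7.
Multiplying each by its prior: 1/3 · 10/21 = 10/63, 1/3 · 2/7 = 2/21, 1/3 · 1/7 = 1/21; these sum to 19/63.
Therefore the posterior P(r = 3 | data) = (2/21) / (19/63) = 6/19.

0.316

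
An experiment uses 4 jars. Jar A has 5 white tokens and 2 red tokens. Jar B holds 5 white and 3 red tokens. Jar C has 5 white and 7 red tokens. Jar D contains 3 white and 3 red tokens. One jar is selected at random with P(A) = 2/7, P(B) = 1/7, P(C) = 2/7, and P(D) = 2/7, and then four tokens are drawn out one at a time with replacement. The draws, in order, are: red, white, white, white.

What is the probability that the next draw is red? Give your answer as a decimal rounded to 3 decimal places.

0.404

Compute the likelihood of the observed sequence for each case: P(data | jar A) = (2/7)(5/7)(5/7)(5/7) = 0.10412; P(data | jar B) = (3/8)(5/8)(5/8)(5/8) = 0.091553; P(data | jar C) = (7/12)(5/12)(5/12)(5/12) = 0.042197; P(data | jar D) = (3/6)(3/6)(3/6)(3/6) = 0.0625.
Multiplying each by its prior: 2/7 · 0.10412 = 0.02975, 1/7 · 0.091553 = 0.013079, 2/7 · 0.042197 = 0.012056, 2/7 · 0.0625 = 0.017857; summing to 0.072742.
Normalising, the posterior is P(jar A | data) = 0.40897, P(jar B | data) = 0.1798, P(jar C | data) = 0.16574, P(jar D | data) = 0.24549.
So P(red next | data) = Σ P(red next | H) P(H | data) = (2/7)(0.40897) + (3/8)(0.1798) + (7/12)(0.16574) + (1/2)(0.24549) = 0.4037.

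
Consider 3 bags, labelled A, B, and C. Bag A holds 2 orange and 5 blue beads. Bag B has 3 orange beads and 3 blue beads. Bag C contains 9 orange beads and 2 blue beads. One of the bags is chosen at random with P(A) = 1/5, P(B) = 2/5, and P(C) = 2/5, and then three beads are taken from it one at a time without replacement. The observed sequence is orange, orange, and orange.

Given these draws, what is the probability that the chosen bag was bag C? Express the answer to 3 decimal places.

0.911

Compute the likelihood of the observed sequence for each case: P(data | bag A) = (2/7)(1/6)(0/5) = 0; P(data | bag B) = (3/6)(2/5)(1/4) = 1/20; P(data | bag C) = (9/11)(8/10)(7/9) = 28/55.
Multiplying each by its prior: 1/5 · 0 = 0, 2/5 · 1/20 = 1/50, 2/5 · 28/55 = 56/275; with total 123/550.
By Bayes' rule, P(bag C | data) = (56/275) / (123/550) = 112/123.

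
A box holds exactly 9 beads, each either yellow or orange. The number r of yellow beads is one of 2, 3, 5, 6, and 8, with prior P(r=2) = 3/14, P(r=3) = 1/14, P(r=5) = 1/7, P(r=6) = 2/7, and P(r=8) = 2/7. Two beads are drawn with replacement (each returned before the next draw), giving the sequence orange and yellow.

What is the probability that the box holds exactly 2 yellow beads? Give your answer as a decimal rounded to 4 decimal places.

0.2059

Under each hypothesis, the probability of the observed sequence is: P(data | r = 2) = (7/9)(2/9) = 14/81; P(data | r = 3) = (6/9)(3/9) = 2/9; P(data | r = 5) = (4/9)(5/9) = 20/81; P(data | r = 6) = (3/9)(6/9) = 2/9; P(data | r = 8) = (1/9)(8/9) = 8/81.
Weighting by the prior gives 3/14 · 14/81 = 1/27, 1/14 · 2/9 = 1/63, 1/7 · 20/81 = 20/567, 2/7 · 2/9 = 4/63, 2/7 · 8/81 = 16/567; these sum to 34/189.
By Bayes' rule, P(r = 2 | data) = (1/27) / (34/189) = 7/34.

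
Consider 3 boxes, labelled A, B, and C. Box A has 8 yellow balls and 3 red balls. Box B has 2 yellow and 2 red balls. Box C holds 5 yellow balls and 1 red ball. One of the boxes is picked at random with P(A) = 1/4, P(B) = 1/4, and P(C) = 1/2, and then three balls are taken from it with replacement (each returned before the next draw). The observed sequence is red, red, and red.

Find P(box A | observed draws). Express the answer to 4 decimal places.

0.1313

Under each hypothesis, the probability of the observed sequence is: P(data | box A) = (3/11)(3/11)(3/11) = 0.020285; P(data | box B) = (2/4)(2/4)(2/4) = 0.125; P(data | box C) = (1/6)(1/6)(1/6) = 0.0046296.
Weighting by the prior gives 1/4 · 0.020285 = 0.0050714, 1/4 · 0.125 = 0.03125, 1/2 · 0.0046296 = 0.0023148; summing to 0.038636.
So P(box A | data) = (0.0050714) / (0.038636) = 0.13126.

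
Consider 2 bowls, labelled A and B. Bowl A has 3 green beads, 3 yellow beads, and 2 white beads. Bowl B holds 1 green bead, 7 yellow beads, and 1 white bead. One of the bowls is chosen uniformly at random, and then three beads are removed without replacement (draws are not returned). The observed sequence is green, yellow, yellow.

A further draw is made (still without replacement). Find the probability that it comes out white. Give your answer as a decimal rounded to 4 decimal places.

0.2580

The likelihood of the observed sequence under each hypothesis: P(data | bowl A) = (3/8)(3/7)(2/6) = 3/56; P(data | bowl B) = (1/9)(7/8)(6/7) = 1/12.
Multiplying each by its prior: 1/2 · 3/56 = 3/112, 1/2 · 1/12 = 1/24; these sum to 23/336.
Normalising, the posterior is P(bowl A | data) = 9/23, P(bowl B | data) = 14/23.
The predictive probability is P(white next | data) = (2/5)(9/23) + (1/6)(14/23) = 89/345.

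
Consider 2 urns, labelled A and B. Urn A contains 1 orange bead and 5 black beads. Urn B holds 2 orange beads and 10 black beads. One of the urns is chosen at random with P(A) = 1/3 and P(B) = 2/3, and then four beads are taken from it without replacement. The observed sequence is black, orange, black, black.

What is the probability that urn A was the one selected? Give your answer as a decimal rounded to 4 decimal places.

For each hypothesis, P(data | H) works out to: P(data | urn A) = (5/6)(1/5)(4/4)(3/3) = 1/6; P(data | urn B) = (10/12)(2/11)(9/10)(8/9) = 4/33.
The prior-weighted likelihoods are 1/3 · 1/6 = 1/18, 2/3 · 4/33 = 8/99; with total 3/22.
Therefore the posterior P(urn A | data) = (1/18) / (3/22) = 11/27.

0.4074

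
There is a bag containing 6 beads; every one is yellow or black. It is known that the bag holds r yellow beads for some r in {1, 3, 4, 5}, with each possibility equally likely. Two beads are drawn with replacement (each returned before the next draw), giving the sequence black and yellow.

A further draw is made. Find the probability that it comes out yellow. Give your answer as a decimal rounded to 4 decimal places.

Under each hypothesis, the probability of the observed sequence is: P(data | r = 1) = (5/6)(1/6) = 5/36; P(data | r = 3) = (3/6)(3/6) = 1/4; P(data | r = 4) = (2/6)(4/6) = 2/9; P(data | r = 5) = (1/6)(5/6) = 5/36.
Multiplying each by its prior: 1/4 · 5/36 = 5/144, 1/4 · 1/4 = 1/16, 1/4 · 2/9 = 1/18, 1/4 · 5/36 = 5/144; these sum to 3/16.
Dividing through by the total gives posterior P(r = 1 | data) = 5/27, P(r = 3 | data) = 1/3, P(r = 4 | data) = 8/27, P(r = 5 | data) = 5/27.
Averaging over the posterior, P(yellow next | data) = (1/6)(5/27) + (1/2)(1/3) + (2/3)(8/27) + (5/6)(5/27) = 89/162.

0.5494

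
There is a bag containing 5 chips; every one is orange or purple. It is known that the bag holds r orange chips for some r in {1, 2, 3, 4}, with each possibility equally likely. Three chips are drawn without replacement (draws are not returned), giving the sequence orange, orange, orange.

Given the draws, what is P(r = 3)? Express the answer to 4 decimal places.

Compute the likelihood of the observed sequence for each case: P(data | r = 1) = (1/5)(0/4) = 0; P(data | r = 2) = (2/5)(1/4)(0/3) = 0; P(data | r = 3) = (3/5)(2/4)(1/3) = 1/10; P(data | r = 4) = (4/5)(3/4)(2/3) = 2/5.
The prior-weighted likelihoods are 1/4 · 0 = 0, 1/4 · 0 = 0, 1/4 · 1/10 = 1/40, 1/4 · 2/5 = 1/10; with total 1/8.
By Bayes' rule, P(r = 3 | data) = (1/40) / (1/8) = 1/5.

0.2000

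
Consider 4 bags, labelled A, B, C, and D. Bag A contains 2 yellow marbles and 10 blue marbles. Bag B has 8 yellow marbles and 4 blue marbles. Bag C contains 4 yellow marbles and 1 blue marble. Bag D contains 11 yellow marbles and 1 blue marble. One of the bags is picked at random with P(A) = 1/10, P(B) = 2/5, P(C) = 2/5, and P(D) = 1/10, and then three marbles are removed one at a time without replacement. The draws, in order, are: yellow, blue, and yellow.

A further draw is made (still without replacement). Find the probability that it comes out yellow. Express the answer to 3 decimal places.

Compute the likelihood of the observed sequence for each case: P(data | bag A) = (2/12)(10/11)(1/10) = 0.015152; P(data | bag B) = (8/12)(4/11)(7/10) = 0.1697; P(data | bag C) = (4/5)(1/4)(3/3) = 0.2; P(data | bag D) = (11/12)(1/11)(10/10) = 0.083333.
Multiplying each by its prior: 1/10 · 0.015152 = 0.0015152, 2/5 · 0.1697 = 0.067879, 2/5 · 0.2 = 0.08, 1/10 · 0.083333 = 0.0083333; with total 0.15773.
Normalising, the posterior is P(bag A | data) = 0.0096061, P(bag B | data) = 0.43036, P(bag C | data) = 0.5072, P(bag D | data) = 0.052834.
The predictive probability is P(yellow next | data) = (0)(0.0096061) + (2/3)(0.43036) + (1)(0.5072) + (1)(0.052834) = 0.84694.

0.847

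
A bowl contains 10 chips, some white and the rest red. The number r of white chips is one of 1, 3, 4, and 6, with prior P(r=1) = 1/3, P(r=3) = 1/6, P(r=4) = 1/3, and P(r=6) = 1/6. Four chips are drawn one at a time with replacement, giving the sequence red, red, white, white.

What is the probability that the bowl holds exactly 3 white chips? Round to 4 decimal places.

Compute the likelihood of the observed sequence for each case: P(data | r = 1) = (9/10)(9/10)(1/10)(1/10) = 0.0081; P(data | r = 3) = (7/10)(7/10)(3/10)(3/10) = 0.0441; P(data | r = 4) = (6/10)(6/10)(4/10)(4/10) = 0.0576; P(data | r = 6) = (4/10)(4/10)(6/10)(6/10) = 0.0576.
Multiplying each by its prior: 1/3 · 0.0081 = 0.0027, 1/6 · 0.0441 = 0.00735, 1/3 · 0.0576 = 0.0192, 1/6 · 0.0576 = 0.0096; with total 0.03885.
So P(r = 3 | data) = (0.00735) / (0.03885) = 0.18919.

0.1892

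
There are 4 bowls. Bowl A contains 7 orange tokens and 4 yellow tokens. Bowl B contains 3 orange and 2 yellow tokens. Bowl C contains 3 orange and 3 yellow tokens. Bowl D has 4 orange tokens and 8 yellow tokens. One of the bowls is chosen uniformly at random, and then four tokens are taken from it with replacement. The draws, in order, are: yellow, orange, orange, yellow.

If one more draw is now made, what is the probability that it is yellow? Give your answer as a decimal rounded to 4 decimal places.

Under each hypothesis, the probability of the observed sequence is: P(data | bowl A) = (4/11)(7/11)(7/11)(4/11) = 0.053548; P(data | bowl B) = (2/5)(3/5)(3/5)(2/5) = 0.0576; P(data | bowl C) = (3/6)(3/6)(3/6)(3/6) = 0.0625; P(data | bowl D) = (8/12)(4/12)(4/12)(8/12) = 0.049383.
Weighting by the prior gives 1/4 · 0.053548 = 0.013387, 1/4 · 0.0576 = 0.0144, 1/4 · 0.0625 = 0.015625, 1/4 · 0.049383 = 0.012346; with total 0.055758.
Dividing through by the total gives posterior P(bowl A | data) = 0.24009, P(bowl B | data) = 0.25826, P(bowl C | data) = 0.28023, P(bowl D | data) = 0.22142.
So P(yellow next | data) = Σ P(yellow next | H) P(H | data) = (4/11)(0.24009) + (2/5)(0.25826) + (1/2)(0.28023) + (2/3)(0.22142) = 0.47834.

0.4783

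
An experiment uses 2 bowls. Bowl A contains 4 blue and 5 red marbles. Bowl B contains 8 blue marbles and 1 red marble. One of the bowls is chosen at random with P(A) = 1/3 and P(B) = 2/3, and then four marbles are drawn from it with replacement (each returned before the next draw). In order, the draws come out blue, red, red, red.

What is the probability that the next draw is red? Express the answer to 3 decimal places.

For each hypothesis, P(data | H) works out to: P(data | bowl A) = (4/9)(5/9)(5/9)(5/9) = 0.076208; P(data | bowl B) = (8/9)(1/9)(1/9)(1/9) = 0.0012193.
The prior-weighted likelihoods are 1/3 · 0.076208 = 0.025403, 2/3 · 0.0012193 = 0.00081288; summing to 0.026216.
The posterior is then P(bowl A | data) = 0.96899, P(bowl B | data) = 0.031008.
So P(red next | data) = Σ P(red next | H) P(H | data) = (5/9)(0.96899) + (1/9)(0.031008) = 0.54177.

0.542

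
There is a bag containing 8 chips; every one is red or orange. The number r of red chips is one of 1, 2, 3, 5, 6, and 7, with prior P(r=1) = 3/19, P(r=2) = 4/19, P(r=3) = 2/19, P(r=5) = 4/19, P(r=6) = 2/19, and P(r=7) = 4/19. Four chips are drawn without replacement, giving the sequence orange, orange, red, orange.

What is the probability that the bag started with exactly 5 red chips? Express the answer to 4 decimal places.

Under each hypothesis, the probability of the observed sequence is: P(data | r = 1) = (7/8)(6/7)(1/6)(5/5) = 0.125; P(data | r = 2) = (6/8)(5/7)(2/6)(4/5) = 0.14286; P(data | r = 3) = (5/8)(4/7)(3/6)(3/5) = 0.10714; P(data | r = 5) = (3/8)(2/7)(5/6)(1/5) = 0.017857; P(data | r = 6) = (2/8)(1/7)(6/6)(0/5) = 0; P(data | r = 7) = (1/8)(0/7) = 0.
Weighting by the prior gives 3/19 · 0.125 = 0.019737, 4/19 · 0.14286 = 0.030075, 2/19 · 0.10714 = 0.011278, 4/19 · 0.017857 = 0.0037594, 2/19 · 0 = 0, 4/19 · 0 = 0; with total 0.06485.
So P(r = 5 | data) = (0.0037594) / (0.06485) = 0.057971.

0.0580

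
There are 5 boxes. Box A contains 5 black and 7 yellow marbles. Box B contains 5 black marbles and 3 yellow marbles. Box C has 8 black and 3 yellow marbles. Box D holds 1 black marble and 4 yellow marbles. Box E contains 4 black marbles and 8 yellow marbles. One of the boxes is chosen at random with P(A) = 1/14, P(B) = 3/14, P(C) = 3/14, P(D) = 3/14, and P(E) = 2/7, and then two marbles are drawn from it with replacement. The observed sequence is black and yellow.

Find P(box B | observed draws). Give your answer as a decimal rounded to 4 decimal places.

For each hypothesis, P(data | H) works out to: P(data | box A) = (5/12)(7/12) = 0.24306; P(data | box B) = (5/8)(3/8) = 0.23438; P(data | box C) = (8/11)(3/11) = 0.19835; P(data | box D) = (1/5)(4/5) = 0.16; P(data | box E) = (4/12)(8/12) = 0.22222.
The prior-weighted likelihoods are 1/14 · 0.24306 = 0.017361, 3/14 · 0.23438 = 0.050223, 3/14 · 0.19835 = 0.042503, 3/14 · 0.16 = 0.034286, 2/7 · 0.22222 = 0.063492; these sum to 0.20787.
Hence P(box B | data) = (0.050223) / (0.20787) = 0.24161.

0.2416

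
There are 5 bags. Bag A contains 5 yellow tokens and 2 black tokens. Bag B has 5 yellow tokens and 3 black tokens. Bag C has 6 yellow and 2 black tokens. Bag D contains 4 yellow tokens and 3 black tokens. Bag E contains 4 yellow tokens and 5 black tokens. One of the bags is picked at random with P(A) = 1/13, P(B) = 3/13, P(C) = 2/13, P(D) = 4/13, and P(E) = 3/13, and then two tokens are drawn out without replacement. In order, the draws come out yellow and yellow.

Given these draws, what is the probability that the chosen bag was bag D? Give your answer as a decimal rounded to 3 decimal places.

Under each hypothesis, the probability of the observed sequence is: P(data | bag A) = (5/7)(4/6) = 10/21; P(data | bag B) = (5/8)(4/7) = 5/14; P(data | bag C) = (6/8)(5/7) = 15/28; P(data | bag D) = (4/7)(3/6) = 2/7; P(data | bag E) = (4/9)(3/8) = 1/6.
The prior-weighted likelihoods are 1/13 · 10/21 = 10/273, 3/13 · 5/14 = 15/182, 2/13 · 15/28 = 15/182, 4/13 · 2/7 = 8/91, 3/13 · 1/6 = 1/26; with total 179/546.
Therefore the posterior P(bag D | data) = (8/91) / (179/546) = 48/179.

0.268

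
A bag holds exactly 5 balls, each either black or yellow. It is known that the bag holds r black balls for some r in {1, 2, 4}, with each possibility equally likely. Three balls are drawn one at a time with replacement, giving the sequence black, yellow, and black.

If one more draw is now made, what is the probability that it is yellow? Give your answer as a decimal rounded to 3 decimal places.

For each hypothesis, P(data | H) works out to: P(data | r = 1) = (1/5)(4/5)(1/5) = 4/125; P(data | r = 2) = (2/5)(3/5)(2/5) = 12/125; P(data | r = 4) = (4/5)(1/5)(4/5) = 16/125.
The prior-weighted likelihoods are 1/3 · 4/125 = 4/375, 1/3 · 12/125 = 4/125, 1/3 · 16/125 = 16/375; these sum to 32/375.
The posterior is then P(r = 1 | data) = 1/8, P(r = 2 | data) = 3/8, P(r = 4 | data) = 1/2.
The predictive probability is P(yellow next | data) = (4/5)(1/8) + (3/5)(3/8) + (1/5)(1/2) = 17/40.

0.425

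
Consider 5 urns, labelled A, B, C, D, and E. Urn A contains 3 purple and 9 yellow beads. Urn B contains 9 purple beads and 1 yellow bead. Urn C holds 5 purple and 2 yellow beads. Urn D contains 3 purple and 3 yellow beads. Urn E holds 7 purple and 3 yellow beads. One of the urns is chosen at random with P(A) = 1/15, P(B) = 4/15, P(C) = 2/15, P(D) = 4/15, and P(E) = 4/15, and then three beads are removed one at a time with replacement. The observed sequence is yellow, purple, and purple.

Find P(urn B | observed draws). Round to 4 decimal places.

For each hypothesis, P(data | H) works out to: P(data | urn A) = (9/12)(3/12)(3/12) = 0.046875; P(data | urn B) = (1/10)(9/10)(9/10) = 0.081; P(data | urn C) = (2/7)(5/7)(5/7) = 0.14577; P(data | urn D) = (3/6)(3/6)(3/6) = 0.125; P(data | urn E) = (3/10)(7/10)(7/10) = 0.147.
Weighting by the prior gives 1/15 · 0.046875 = 0.003125, 4/15 · 0.081 = 0.0216, 2/15 · 0.14577 = 0.019436, 4/15 · 0.125 = 0.033333, 4/15 · 0.147 = 0.0392; summing to 0.11669.
Therefore the posterior P(urn B | data) = (0.0216) / (0.11669) = 0.1851.

0.1851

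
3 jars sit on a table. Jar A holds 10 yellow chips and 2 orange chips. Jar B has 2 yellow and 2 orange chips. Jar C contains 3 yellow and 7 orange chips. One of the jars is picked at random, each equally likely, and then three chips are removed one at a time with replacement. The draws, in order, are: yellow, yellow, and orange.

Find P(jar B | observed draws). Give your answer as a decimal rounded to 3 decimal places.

Under each hypothesis, the probability of the observed sequence is: P(data | jar A) = (10/12)(10/12)(2/12) = 0.11574; P(data | jar B) = (2/4)(2/4)(2/4) = 0.125; P(data | jar C) = (3/10)(3/10)(7/10) = 0.063.
Multiplying each by its prior: 1/3 · 0.11574 = 0.03858, 1/3 · 0.125 = 0.041667, 1/3 · 0.063 = 0.021; these sum to 0.10125.
Therefore the posterior P(jar B | data) = (0.041667) / (0.10125) = 0.41154.

0.412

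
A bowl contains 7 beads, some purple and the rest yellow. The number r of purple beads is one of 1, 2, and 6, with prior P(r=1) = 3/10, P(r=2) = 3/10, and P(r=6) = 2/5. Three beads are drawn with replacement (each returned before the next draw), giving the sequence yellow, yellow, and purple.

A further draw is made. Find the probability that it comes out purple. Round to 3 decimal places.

Compute the likelihood of the observed sequence for each case: P(data | r = 1) = (6/7)(6/7)(1/7) = 0.10496; P(data | r = 2) = (5/7)(5/7)(2/7) = 0.14577; P(data | r = 6) = (1/7)(1/7)(6/7) = 0.017493.
Weighting by the prior gives 3/10 · 0.10496 = 0.031487, 3/10 · 0.14577 = 0.043732, 2/5 · 0.017493 = 0.0069971; with total 0.082216.
Dividing through by the total gives posterior P(r = 1 | data) = 0.38298, P(r = 2 | data) = 0.53191, P(r = 6 | data) = 0.085106.
So P(purple next | data) = Σ P(purple next | H) P(H | data) = (1/7)(0.38298) + (2/7)(0.53191) + (6/7)(0.085106) = 0.27964.

0.280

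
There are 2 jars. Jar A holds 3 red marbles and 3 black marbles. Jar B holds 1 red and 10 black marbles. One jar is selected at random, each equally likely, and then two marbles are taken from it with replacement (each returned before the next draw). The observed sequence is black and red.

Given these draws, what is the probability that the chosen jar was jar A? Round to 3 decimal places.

0.752

Compute the likelihood of the observed sequence for each case: P(data | jar A) = (3/6)(3/6) = 1/4; P(data | jar B) = (10/11)(1/11) = 10/121.
Weighting by the prior gives 1/2 · 1/4 = 1/8, 1/2 · 10/121 = 5/121; summing to 161/968.
Hence P(jar A | data) = (1/8) / (161/968) = 121/161.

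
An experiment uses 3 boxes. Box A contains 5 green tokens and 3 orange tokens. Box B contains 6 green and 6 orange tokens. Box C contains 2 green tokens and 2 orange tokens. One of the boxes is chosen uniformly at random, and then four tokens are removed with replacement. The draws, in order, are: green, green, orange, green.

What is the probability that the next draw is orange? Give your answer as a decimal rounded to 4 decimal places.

Under each hypothesis, the probability of the observed sequence is: P(data | box A) = (5/8)(5/8)(3/8)(5/8) = 0.091553; P(data | box B) = (6/12)(6/12)(6/12)(6/12) = 0.0625; P(data | box C) = (2/4)(2/4)(2/4)(2/4) = 0.0625.
The prior-weighted likelihoods are 1/3 · 0.091553 = 0.030518, 1/3 · 0.0625 = 0.020833, 1/3 · 0.0625 = 0.020833; with total 0.072184.
Dividing through by the total gives posterior P(box A | data) = 0.42277, P(box B | data) = 0.28861, P(box C | data) = 0.28861.
Averaging over the posterior, P(orange next | data) = (3/8)(0.42277) + (1/2)(0.28861) + (1/2)(0.28861) = 0.44715.

0.4472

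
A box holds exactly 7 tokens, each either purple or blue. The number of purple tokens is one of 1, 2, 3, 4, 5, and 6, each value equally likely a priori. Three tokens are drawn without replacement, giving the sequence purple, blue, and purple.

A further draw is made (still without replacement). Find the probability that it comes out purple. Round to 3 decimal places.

0.600

The likelihood of the observed sequence under each hypothesis: P(data | r = 1) = (1/7)(6/6)(0/5) = 0; P(data | r = 2) = (2/7)(5/6)(1/5) = 1/21; P(data | r = 3) = (3/7)(4/6)(2/5) = 4/35; P(data | r = 4) = (4/7)(3/6)(3/5) = 6/35; P(data | r = 5) = (5/7)(2/6)(4/5) = 4/21; P(data | r = 6) = (6/7)(1/6)(5/5) = 1/7.
Multiplying each by its prior: 1/6 · 0 = 0, 1/6 · 1/21 = 1/126, 1/6 · 4/35 = 2/105, 1/6 · 6/35 = 1/35, 1/6 · 4/21 = 2/63, 1/6 · 1/7 = 1/42; with total 1/9.
Normalising, the posterior is P(r = 1 | data) = 0, P(r = 2 | data) = 1/14, P(r = 3 | data) = 6/35, P(r = 4 | data) = 9/35, P(r = 5 | data) = 2/7, P(r = 6 | data) = 3/14.
So P(purple next | data) = Σ P(purple next | H) P(H | data) = (0)(1/14) + (1/4)(6/35) + (1/2)(9/35) + (3/4)(2/7) + (1)(3/14) = 3/5.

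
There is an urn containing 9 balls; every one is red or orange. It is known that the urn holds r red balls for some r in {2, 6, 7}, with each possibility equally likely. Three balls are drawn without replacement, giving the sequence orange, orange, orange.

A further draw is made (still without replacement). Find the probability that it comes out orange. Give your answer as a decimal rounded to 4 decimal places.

For each hypothesis, P(data | H) works out to: P(data | r = 2) = (7/9)(6/8)(5/7) = 5/12; P(data | r = 6) = (3/9)(2/8)(1/7) = 1/84; P(data | r = 7) = (2/9)(1/8)(0/7) = 0.
The prior-weighted likelihoods are 1/3 · 5/12 = 5/36, 1/3 · 1/84 = 1/252, 1/3 · 0 = 0; these sum to 1/7.
Dividing through by the total gives posterior P(r = 2 | data) = 35/36, P(r = 6 | data) = 1/36, P(r = 7 | data) = 0.
The predictive probability is P(orange next | data) = (2/3)(35/36) + (0)(1/36) = 35/54.

0.6481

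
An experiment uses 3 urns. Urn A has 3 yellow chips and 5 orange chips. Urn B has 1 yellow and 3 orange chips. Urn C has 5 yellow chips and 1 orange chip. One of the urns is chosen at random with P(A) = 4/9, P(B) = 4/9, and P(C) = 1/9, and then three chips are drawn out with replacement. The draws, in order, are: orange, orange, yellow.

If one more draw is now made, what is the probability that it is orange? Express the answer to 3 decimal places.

The likelihood of the observed sequence under each hypothesis: P(data | urn A) = (5/8)(5/8)(3/8) = 0.14648; P(data | urn B) = (3/4)(3/4)(1/4) = 0.14062; P(data | urn C) = (1/6)(1/6)(5/6) = 0.023148.
Weighting by the prior gives 4/9 · 0.14648 = 0.065104, 4/9 · 0.14062 = 0.0625, 1/9 · 0.023148 = 0.002572; these sum to 0.13018.
The posterior is then P(urn A | data) = 0.50012, P(urn B | data) = 0.48012, P(urn C | data) = 0.019758.
So P(orange next | data) = Σ P(orange next | H) P(H | data) = (5/8)(0.50012) + (3/4)(0.48012) + (1/6)(0.019758) = 0.67596.

0.676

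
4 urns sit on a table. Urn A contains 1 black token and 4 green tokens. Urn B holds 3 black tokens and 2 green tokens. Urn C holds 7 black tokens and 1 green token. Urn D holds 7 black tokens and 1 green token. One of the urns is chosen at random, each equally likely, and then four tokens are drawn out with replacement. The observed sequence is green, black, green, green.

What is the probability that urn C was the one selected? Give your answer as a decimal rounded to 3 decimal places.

0.012

For each hypothesis, P(data | H) works out to: P(data | urn A) = (4/5)(1/5)(4/5)(4/5) = 0.1024; P(data | urn B) = (2/5)(3/5)(2/5)(2/5) = 0.0384; P(data | urn C) = (1/8)(7/8)(1/8)(1/8) = 0.001709; P(data | urn D) = (1/8)(7/8)(1/8)(1/8) = 0.001709.
The prior-weighted likelihoods are 1/4 · 0.1024 = 0.0256, 1/4 · 0.0384 = 0.0096, 1/4 · 0.001709 = 0.00042725, 1/4 · 0.001709 = 0.00042725; these sum to 0.036054.
Hence P(urn C | data) = (0.00042725) / (0.036054) = 0.01185.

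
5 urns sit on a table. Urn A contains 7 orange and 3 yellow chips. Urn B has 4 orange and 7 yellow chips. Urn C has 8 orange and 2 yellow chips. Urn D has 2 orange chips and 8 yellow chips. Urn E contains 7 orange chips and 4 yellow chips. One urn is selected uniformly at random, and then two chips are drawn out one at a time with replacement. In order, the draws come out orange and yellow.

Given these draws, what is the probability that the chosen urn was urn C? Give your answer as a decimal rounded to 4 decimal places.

The likelihood of the observed sequence under each hypothesis: P(data | urn A) = (7/10)(3/10) = 0.21; P(data | urn B) = (4/11)(7/11) = 0.2314; P(data | urn C) = (8/10)(2/10) = 0.16; P(data | urn D) = (2/10)(8/10) = 0.16; P(data | urn E) = (7/11)(4/11) = 0.2314.
Multiplying each by its prior: 1/5 · 0.21 = 0.042, 1/5 · 0.2314 = 0.046281, 1/5 · 0.16 = 0.032, 1/5 · 0.16 = 0.032, 1/5 · 0.2314 = 0.046281; summing to 0.19856.
Therefore the posterior P(urn C | data) = (0.032) / (0.19856) = 0.16116.

0.1612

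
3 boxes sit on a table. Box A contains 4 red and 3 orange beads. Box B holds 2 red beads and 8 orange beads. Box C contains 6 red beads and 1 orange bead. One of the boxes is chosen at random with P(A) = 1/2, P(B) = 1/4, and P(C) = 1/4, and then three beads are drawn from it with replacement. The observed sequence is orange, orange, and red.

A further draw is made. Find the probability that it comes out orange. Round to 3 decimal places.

0.548

For each hypothesis, P(data | H) works out to: P(data | box A) = (3/7)(3/7)(4/7) = 0.10496; P(data | box B) = (8/10)(8/10)(2/10) = 0.128; P(data | box C) = (1/7)(1/7)(6/7) = 0.017493.
Weighting by the prior gives 1/2 · 0.10496 = 0.052478, 1/4 · 0.128 = 0.032, 1/4 · 0.017493 = 0.0043732; summing to 0.088851.
Dividing through by the total gives posterior P(box A | data) = 0.59063, P(box B | data) = 0.36015, P(box C | data) = 0.049219.
Averaging over the posterior, P(orange next | data) = (3/7)(0.59063) + (4/5)(0.36015) + (1/7)(0.049219) = 0.54828.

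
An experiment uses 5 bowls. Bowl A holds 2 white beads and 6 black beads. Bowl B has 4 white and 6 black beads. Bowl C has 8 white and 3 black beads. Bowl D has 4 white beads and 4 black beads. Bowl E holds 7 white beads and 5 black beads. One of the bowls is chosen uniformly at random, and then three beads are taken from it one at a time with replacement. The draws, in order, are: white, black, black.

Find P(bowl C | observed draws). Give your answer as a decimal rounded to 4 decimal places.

The likelihood of the observed sequence under each hypothesis: P(data | bowl A) = (2/8)(6/8)(6/8) = 0.14062; P(data | bowl B) = (4/10)(6/10)(6/10) = 0.144; P(data | bowl C) = (8/11)(3/11)(3/11) = 0.054095; P(data | bowl D) = (4/8)(4/8)(4/8) = 0.125; P(data | bowl E) = (7/12)(5/12)(5/12) = 0.10127.
The prior-weighted likelihoods are 1/5 · 0.14062 = 0.028125, 1/5 · 0.144 = 0.0288, 1/5 · 0.054095 = 0.010819, 1/5 · 0.125 = 0.025, 1/5 · 0.10127 = 0.020255; with total 0.113.
Hence P(bowl C | data) = (0.010819) / (0.113) = 0.095744.

0.0957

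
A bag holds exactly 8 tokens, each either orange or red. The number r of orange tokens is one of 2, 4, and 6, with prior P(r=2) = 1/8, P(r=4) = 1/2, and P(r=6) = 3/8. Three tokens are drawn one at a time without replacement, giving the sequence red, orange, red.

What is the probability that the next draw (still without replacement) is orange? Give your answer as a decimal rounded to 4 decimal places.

0.5667

Under each hypothesis, the probability of the observed sequence is: P(data | r = 2) = (6/8)(2/7)(5/6) = 5/28; P(data | r = 4) = (4/8)(4/7)(3/6) = 1/7; P(data | r = 6) = (2/8)(6/7)(1/6) = 1/28.
Weighting by the prior gives 1/8 · 5/28 = 5/224, 1/2 · 1/7 = 1/14, 3/8 · 1/28 = 3/224; summing to 3/28.
Dividing through by the total gives posterior P(r = 2 | data) = 5/24, P(r = 4 | data) = 2/3, P(r = 6 | data) = 1/8.
The predictive probability is P(orange next | data) = (1/5)(5/24) + (3/5)(2/3) + (1)(1/8) = 17/30.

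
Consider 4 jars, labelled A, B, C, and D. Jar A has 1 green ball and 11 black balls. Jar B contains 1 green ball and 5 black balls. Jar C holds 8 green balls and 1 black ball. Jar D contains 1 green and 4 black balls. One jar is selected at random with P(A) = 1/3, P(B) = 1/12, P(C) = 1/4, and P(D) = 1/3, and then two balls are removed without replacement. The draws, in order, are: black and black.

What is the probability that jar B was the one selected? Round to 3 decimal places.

0.104

Compute the likelihood of the observed sequence for each case: P(data | jar A) = (11/12)(10/11) = 5/6; P(data | jar B) = (5/6)(4/5) = 2/3; P(data | jar C) = (1/9)(0/8) = 0; P(data | jar D) = (4/5)(3/4) = 3/5.
Weighting by the prior gives 1/3 · 5/6 = 5/18, 1/12 · 2/3 = 1/18, 1/4 · 0 = 0, 1/3 · 3/5 = 1/5; these sum to 8/15.
So P(jar B | data) = (1/18) / (8/15) = 5/48.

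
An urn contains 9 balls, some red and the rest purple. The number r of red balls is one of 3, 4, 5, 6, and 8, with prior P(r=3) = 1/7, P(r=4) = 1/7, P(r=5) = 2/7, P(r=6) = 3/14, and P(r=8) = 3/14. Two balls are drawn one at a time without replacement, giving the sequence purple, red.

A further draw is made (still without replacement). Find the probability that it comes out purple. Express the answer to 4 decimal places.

The likelihood of the observed sequence under each hypothesis: P(data | r = 3) = (6/9)(3/8) = 1/4; P(data | r = 4) = (5/9)(4/8) = 5/18; P(data | r = 5) = (4/9)(5/8) = 5/18; P(data | r = 6) = (3/9)(6/8) = 1/4; P(data | r = 8) = (1/9)(8/8) = 1/9.
Weighting by the prior gives 1/7 · 1/4 = 1/28, 1/7 · 5/18 = 5/126, 2/7 · 5/18 = 5/63, 3/14 · 1/4 = 3/56, 3/14 · 1/9 = 1/42; summing to 13/56.
Dividing through by the total gives posterior P(r = 3 | data) = 2/13, P(r = 4 | data) = 20/117, P(r = 5 | data) = 40/117, P(r = 6 | data) = 3/13, P(r = 8 | data) = 4/39.
Averaging over the posterior, P(purple next | data) = (5/7)(2/13) + (4/7)(20/117) + (3/7)(40/117) + (2/7)(3/13) + (0)(4/39) = 344/819.

0.4200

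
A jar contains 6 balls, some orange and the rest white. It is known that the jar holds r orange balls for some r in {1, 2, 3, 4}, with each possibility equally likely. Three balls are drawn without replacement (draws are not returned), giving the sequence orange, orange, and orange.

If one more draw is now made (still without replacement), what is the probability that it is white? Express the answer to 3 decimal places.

0.733

Compute the likelihood of the observed sequence for each case: P(data | r = 1) = (1/6)(0/5) = 0; P(data | r = 2) = (2/6)(1/5)(0/4) = 0; P(data | r = 3) = (3/6)(2/5)(1/4) = 1/20; P(data | r = 4) = (4/6)(3/5)(2/4) = 1/5.
The prior-weighted likelihoods are 1/4 · 0 = 0, 1/4 · 0 = 0, 1/4 · 1/20 = 1/80, 1/4 · 1/5 = 1/20; with total 1/16.
The posterior is then P(r = 1 | data) = 0, P(r = 2 | data) = 0, P(r = 3 | data) = 1/5, P(r = 4 | data) = 4/5.
The predictive probability is P(white next | data) = (1)(1/5) + (2/3)(4/5) = 11/15.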